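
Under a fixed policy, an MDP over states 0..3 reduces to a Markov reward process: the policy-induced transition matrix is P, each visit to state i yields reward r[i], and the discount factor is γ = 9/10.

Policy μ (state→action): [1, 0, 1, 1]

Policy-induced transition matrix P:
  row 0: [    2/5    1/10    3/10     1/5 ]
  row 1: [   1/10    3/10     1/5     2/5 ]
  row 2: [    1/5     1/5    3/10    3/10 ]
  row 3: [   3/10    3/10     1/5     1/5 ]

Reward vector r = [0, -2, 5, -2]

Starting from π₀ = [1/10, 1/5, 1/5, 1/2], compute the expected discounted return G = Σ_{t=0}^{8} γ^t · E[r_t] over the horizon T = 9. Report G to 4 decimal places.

G = 0.7915

t=0: π = [0.1000, 0.2000, 0.2000, 0.5000], E[r] = -0.4000, γ^t·E[r] = -0.400000, running G = -0.400000
t=1: π = [0.2500, 0.2600, 0.2300, 0.2600], E[r] = 0.1100, γ^t·E[r] = 0.099000, running G = -0.301000
t=2: π = [0.2500, 0.2270, 0.2480, 0.2750], E[r] = 0.2360, γ^t·E[r] = 0.191160, running G = -0.109840
t=3: π = [0.2548, 0.2252, 0.2498, 0.2702], E[r] = 0.2582, γ^t·E[r] = 0.188228, running G = 0.078388
t=4: π = [0.2555, 0.2241, 0.2505, 0.2700], E[r] = 0.2641, γ^t·E[r] = 0.173302, running G = 0.251690
t=5: π = [0.2557, 0.2239, 0.2506, 0.2699], E[r] = 0.2655, γ^t·E[r] = 0.156787, running G = 0.408477
t=6: π = [0.2557, 0.2238, 0.2506, 0.2698], E[r] = 0.2659, γ^t·E[r] = 0.141294, running G = 0.549771
t=7: π = [0.2558, 0.2238, 0.2506, 0.2698], E[r] = 0.2660, γ^t·E[r] = 0.127206, running G = 0.676977
t=8: π = [0.2558, 0.2238, 0.2506, 0.2698], E[r] = 0.2660, γ^t·E[r] = 0.114495, running G = 0.791472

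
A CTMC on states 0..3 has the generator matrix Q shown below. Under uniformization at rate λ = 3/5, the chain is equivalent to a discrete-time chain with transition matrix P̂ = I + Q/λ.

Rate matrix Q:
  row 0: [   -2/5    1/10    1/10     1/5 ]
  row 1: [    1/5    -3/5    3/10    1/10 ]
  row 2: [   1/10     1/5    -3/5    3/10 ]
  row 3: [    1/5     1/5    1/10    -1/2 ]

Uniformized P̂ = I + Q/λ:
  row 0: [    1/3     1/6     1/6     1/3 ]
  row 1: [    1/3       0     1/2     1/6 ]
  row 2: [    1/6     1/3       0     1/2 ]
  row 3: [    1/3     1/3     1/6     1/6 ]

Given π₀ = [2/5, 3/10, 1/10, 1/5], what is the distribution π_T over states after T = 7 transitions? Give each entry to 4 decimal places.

t=0: π = [0.4000, 0.3000, 0.1000, 0.2000]
t=1: π = [0.3167, 0.1667, 0.2500, 0.2667]
t=2: π = [0.2917, 0.2250, 0.1806, 0.3028]
t=3: π = [0.3032, 0.2097, 0.2116, 0.2755]
t=4: π = [0.2981, 0.2129, 0.2013, 0.2877]
t=5: π = [0.2998, 0.2127, 0.2041, 0.2834]
t=6: π = [0.2993, 0.2125, 0.2036, 0.2847]
t=7: π = [0.2994, 0.2126, 0.2036, 0.2844]

π = [0.2994, 0.2126, 0.2036, 0.2844]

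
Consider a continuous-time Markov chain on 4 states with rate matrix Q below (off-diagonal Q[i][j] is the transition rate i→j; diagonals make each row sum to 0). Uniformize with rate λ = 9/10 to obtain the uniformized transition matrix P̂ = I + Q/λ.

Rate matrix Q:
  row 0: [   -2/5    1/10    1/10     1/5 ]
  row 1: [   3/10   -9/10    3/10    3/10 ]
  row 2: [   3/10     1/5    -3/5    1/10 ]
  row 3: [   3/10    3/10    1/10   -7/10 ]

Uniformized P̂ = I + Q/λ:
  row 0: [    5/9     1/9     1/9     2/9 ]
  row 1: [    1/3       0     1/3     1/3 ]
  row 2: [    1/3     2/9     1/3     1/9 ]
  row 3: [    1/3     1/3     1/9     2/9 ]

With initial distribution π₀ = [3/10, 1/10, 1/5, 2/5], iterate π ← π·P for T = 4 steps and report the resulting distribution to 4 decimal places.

π = [0.4283, 0.1620, 0.1901, 0.2196]

t=0: π = [0.3000, 0.1000, 0.2000, 0.4000]
t=1: π = [0.4000, 0.2111, 0.1778, 0.2111]
t=2: π = [0.4222, 0.1543, 0.1975, 0.2259]
t=3: π = [0.4272, 0.1661, 0.1893, 0.2174]
t=4: π = [0.4283, 0.1620, 0.1901, 0.2196]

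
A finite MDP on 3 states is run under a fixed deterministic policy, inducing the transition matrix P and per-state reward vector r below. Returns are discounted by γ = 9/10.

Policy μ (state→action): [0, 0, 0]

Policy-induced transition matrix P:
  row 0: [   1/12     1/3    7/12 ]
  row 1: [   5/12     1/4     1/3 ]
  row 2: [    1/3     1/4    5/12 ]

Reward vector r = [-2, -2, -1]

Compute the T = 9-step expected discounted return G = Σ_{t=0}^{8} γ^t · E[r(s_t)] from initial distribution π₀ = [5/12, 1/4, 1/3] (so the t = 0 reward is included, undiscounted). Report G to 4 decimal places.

t=0: π = [0.4167, 0.2500, 0.3333], E[r] = -1.6667, γ^t·E[r] = -1.666667, running G = -1.666667
t=1: π = [0.2500, 0.2847, 0.4653], E[r] = -1.5347, γ^t·E[r] = -1.381250, running G = -3.047917
t=2: π = [0.2946, 0.2708, 0.4346], E[r] = -1.5654, γ^t·E[r] = -1.267969, running G = -4.315885
t=3: π = [0.2823, 0.2745, 0.4432], E[r] = -1.5568, γ^t·E[r] = -1.134914, running G = -5.450799
t=4: π = [0.2856, 0.2735, 0.4408], E[r] = -1.5592, γ^t·E[r] = -1.022970, running G = -6.473770
t=5: π = [0.2847, 0.2738, 0.4415], E[r] = -1.5585, γ^t·E[r] = -0.920290, running G = -7.394060
t=6: π = [0.2850, 0.2737, 0.4413], E[r] = -1.5587, γ^t·E[r] = -0.828356, running G = -8.222416
t=7: π = [0.2849, 0.2737, 0.4414], E[r] = -1.5586, γ^t·E[r] = -0.745497, running G = -8.967913
t=8: π = [0.2849, 0.2737, 0.4413], E[r] = -1.5587, γ^t·E[r] = -0.670953, running G = -9.638865

G = -9.6389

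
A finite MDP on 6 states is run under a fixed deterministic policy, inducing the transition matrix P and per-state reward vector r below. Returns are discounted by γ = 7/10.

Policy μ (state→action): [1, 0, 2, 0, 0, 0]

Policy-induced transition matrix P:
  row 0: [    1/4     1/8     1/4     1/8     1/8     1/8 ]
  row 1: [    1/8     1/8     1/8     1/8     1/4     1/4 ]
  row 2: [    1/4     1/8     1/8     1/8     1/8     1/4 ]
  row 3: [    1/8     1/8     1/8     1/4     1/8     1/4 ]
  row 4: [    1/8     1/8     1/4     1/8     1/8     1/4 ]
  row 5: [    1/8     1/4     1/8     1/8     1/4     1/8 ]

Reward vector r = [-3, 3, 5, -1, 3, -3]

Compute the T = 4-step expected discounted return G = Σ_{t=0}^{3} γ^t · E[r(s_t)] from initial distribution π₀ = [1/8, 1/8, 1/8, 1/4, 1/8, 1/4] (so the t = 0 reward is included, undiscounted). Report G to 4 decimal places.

G = 0.8214

t=0: π = [0.1250, 0.1250, 0.1250, 0.2500, 0.1250, 0.2500], E[r] = 0.0000, γ^t·E[r] = 0.000000, running G = 0.000000
t=1: π = [0.1563, 0.1563, 0.1563, 0.1563, 0.1719, 0.2031], E[r] = 0.5313, γ^t·E[r] = 0.371875, running G = 0.371875
t=2: π = [0.1641, 0.1504, 0.1660, 0.1445, 0.1699, 0.2051], E[r] = 0.5391, γ^t·E[r] = 0.264141, running G = 0.636016
t=3: π = [0.1663, 0.1506, 0.1667, 0.1431, 0.1694, 0.2039], E[r] = 0.5405, γ^t·E[r] = 0.185401, running G = 0.821417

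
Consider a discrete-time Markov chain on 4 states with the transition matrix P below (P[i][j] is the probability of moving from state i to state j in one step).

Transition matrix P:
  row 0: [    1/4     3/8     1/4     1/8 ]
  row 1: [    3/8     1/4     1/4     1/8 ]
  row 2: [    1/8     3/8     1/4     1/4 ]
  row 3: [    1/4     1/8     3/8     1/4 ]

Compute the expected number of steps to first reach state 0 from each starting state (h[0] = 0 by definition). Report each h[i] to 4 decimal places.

h = [0.0000, 3.5200, 4.4800, 4.1600]

First-step conditioning: h[0] = 0; for i ≠ 0, h[i] = 1 + Σ_k P[i][k]·h[k].
  h[1] = 1 + 1/4·h[1] + 1/4·h[2] + 1/8·h[3]
  h[2] = 1 + 3/8·h[1] + 1/4·h[2] + 1/4·h[3]
  h[3] = 1 + 1/8·h[1] + 3/8·h[2] + 1/4·h[3]
Solving the 3×3 linear system over states ≠ 0 gives exactly h = [0, 88/25, 112/25, 104/25] (h[0] = 0 is the target).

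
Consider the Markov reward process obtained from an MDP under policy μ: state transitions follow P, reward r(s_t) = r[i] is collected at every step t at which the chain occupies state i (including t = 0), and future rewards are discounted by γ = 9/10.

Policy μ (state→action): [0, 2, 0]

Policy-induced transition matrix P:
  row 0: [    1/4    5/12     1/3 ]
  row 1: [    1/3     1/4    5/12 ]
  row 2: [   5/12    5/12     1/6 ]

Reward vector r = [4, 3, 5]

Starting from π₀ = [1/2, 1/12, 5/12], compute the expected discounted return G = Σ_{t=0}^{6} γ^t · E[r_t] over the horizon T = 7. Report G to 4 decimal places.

t=0: π = [0.5000, 0.0833, 0.4167], E[r] = 4.3333, γ^t·E[r] = 4.333333, running G = 4.333333
t=1: π = [0.3264, 0.4028, 0.2708], E[r] = 3.8681, γ^t·E[r] = 3.481250, running G = 7.814583
t=2: π = [0.3287, 0.3495, 0.3218], E[r] = 3.9722, γ^t·E[r] = 3.217500, running G = 11.032083
t=3: π = [0.3328, 0.3584, 0.3088], E[r] = 3.9504, γ^t·E[r] = 2.879859, running G = 13.911943
t=4: π = [0.3313, 0.3569, 0.3117], E[r] = 3.9548, γ^t·E[r] = 2.594742, running G = 16.506685
t=5: π = [0.3317, 0.3572, 0.3111], E[r] = 3.9539, γ^t·E[r] = 2.334765, running G = 18.841450
t=6: π = [0.3316, 0.3571, 0.3112], E[r] = 3.9541, γ^t·E[r] = 2.101375, running G = 20.942825

G = 20.9428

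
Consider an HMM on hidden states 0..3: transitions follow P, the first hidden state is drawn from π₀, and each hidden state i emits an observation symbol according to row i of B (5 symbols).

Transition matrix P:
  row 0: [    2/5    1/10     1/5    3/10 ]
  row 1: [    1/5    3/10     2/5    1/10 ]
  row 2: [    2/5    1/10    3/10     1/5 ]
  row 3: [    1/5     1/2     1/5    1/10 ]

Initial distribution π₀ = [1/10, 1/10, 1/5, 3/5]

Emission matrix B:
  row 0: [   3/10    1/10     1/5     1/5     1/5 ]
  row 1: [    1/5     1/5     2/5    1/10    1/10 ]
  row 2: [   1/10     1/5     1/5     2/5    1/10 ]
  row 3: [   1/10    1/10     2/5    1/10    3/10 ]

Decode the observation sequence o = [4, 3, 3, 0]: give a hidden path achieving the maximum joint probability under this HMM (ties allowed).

t=0: δ = [2.000e-02, 1.000e-02, 2.000e-02, 1.800e-01]  (obs o_0=4)
t=1: δ = [7.200e-03, 9.000e-03, 1.440e-02, 1.800e-03]  ψ = [3, 3, 3, 3]  (obs o_1=3)
t=2: δ = [1.152e-03, 2.700e-04, 1.728e-03, 2.880e-04]  ψ = [2, 1, 2, 2]  (obs o_2=3)
t=3: δ = [2.074e-04, 3.456e-05, 5.184e-05, 3.456e-05]  ψ = [2, 2, 2, 0]  (obs o_3=0)
backtrack: best end state = 0; path = [3, 2, 2, 0]

path = [3, 2, 2, 0]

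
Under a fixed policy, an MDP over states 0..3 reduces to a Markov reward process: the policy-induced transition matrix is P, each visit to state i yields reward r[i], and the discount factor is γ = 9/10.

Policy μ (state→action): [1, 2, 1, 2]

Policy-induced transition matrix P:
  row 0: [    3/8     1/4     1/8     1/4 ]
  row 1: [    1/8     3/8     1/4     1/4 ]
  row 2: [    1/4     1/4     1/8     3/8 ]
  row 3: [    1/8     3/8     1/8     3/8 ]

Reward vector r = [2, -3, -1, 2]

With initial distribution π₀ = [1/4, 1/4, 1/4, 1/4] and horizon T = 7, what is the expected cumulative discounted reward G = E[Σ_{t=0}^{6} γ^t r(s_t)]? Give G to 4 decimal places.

G = -0.5054

t=0: π = [0.2500, 0.2500, 0.2500, 0.2500], E[r] = 0.0000, γ^t·E[r] = 0.000000, running G = 0.000000
t=1: π = [0.2188, 0.3125, 0.1563, 0.3125], E[r] = -0.0313, γ^t·E[r] = -0.028125, running G = -0.028125
t=2: π = [0.1992, 0.3281, 0.1641, 0.3086], E[r] = -0.1328, γ^t·E[r] = -0.107578, running G = -0.135703
t=3: π = [0.1953, 0.3296, 0.1660, 0.3091], E[r] = -0.1460, γ^t·E[r] = -0.106431, running G = -0.242134
t=4: π = [0.1946, 0.3298, 0.1662, 0.3094], E[r] = -0.1478, γ^t·E[r] = -0.096949, running G = -0.339084
t=5: π = [0.1944, 0.3299, 0.1662, 0.3094], E[r] = -0.1482, γ^t·E[r] = -0.087511, running G = -0.426595
t=6: π = [0.1944, 0.3299, 0.1662, 0.3095], E[r] = -0.1483, γ^t·E[r] = -0.078817, running G = -0.505412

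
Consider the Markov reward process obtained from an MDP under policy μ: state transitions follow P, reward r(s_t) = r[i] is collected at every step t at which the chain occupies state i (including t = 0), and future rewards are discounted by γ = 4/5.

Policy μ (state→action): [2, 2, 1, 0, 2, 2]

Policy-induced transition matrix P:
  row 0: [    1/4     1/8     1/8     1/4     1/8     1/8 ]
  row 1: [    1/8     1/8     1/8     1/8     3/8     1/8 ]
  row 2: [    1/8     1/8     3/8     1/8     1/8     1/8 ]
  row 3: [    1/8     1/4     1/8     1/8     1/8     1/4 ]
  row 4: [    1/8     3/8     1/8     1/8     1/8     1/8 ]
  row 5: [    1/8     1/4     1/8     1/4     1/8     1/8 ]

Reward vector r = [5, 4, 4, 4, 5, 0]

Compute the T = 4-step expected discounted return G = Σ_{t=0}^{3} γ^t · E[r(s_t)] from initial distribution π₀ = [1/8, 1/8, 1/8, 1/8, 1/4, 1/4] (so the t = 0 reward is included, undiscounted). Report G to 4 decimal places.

G = 10.6704

t=0: π = [0.1250, 0.1250, 0.1250, 0.1250, 0.2500, 0.2500], E[r] = 3.3750, γ^t·E[r] = 3.375000, running G = 3.375000
t=1: π = [0.1406, 0.2344, 0.1563, 0.1719, 0.1563, 0.1406], E[r] = 3.7344, γ^t·E[r] = 2.987500, running G = 6.362500
t=2: π = [0.1426, 0.2031, 0.1641, 0.1602, 0.1836, 0.1465], E[r] = 3.7402, γ^t·E[r] = 2.393750, running G = 8.756250
t=3: π = [0.1428, 0.2092, 0.1660, 0.1611, 0.1758, 0.1450], E[r] = 3.7385, γ^t·E[r] = 1.914125, running G = 10.670375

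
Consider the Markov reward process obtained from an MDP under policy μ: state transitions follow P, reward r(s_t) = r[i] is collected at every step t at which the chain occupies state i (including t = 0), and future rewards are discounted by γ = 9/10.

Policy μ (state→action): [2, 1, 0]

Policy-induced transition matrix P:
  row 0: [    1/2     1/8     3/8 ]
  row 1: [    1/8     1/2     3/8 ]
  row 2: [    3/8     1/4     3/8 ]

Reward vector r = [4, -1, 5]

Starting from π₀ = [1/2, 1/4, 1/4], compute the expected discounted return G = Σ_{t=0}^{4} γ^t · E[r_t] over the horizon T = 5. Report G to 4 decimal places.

t=0: π = [0.5000, 0.2500, 0.2500], E[r] = 3.0000, γ^t·E[r] = 3.000000, running G = 3.000000
t=1: π = [0.3750, 0.2500, 0.3750], E[r] = 3.1250, γ^t·E[r] = 2.812500, running G = 5.812500
t=2: π = [0.3594, 0.2656, 0.3750], E[r] = 3.0469, γ^t·E[r] = 2.467969, running G = 8.280469
t=3: π = [0.3535, 0.2715, 0.3750], E[r] = 3.0176, γ^t·E[r] = 2.199814, running G = 10.480283
t=4: π = [0.3513, 0.2737, 0.3750], E[r] = 3.0066, γ^t·E[r] = 1.972625, running G = 12.452908

G = 12.4529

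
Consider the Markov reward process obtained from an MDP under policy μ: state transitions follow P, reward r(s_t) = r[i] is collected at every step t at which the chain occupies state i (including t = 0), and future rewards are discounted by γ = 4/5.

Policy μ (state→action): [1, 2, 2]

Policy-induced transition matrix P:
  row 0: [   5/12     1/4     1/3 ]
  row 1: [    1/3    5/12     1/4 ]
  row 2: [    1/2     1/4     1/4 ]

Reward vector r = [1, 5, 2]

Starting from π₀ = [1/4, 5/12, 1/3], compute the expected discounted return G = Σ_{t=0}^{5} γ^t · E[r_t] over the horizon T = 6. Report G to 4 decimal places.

G = 9.7422

t=0: π = [0.2500, 0.4167, 0.3333], E[r] = 3.0000, γ^t·E[r] = 3.000000, running G = 3.000000
t=1: π = [0.4097, 0.3194, 0.2708], E[r] = 2.5486, γ^t·E[r] = 2.038889, running G = 5.038889
t=2: π = [0.4126, 0.3032, 0.2841], E[r] = 2.4971, γ^t·E[r] = 1.598148, running G = 6.637037
t=3: π = [0.4151, 0.3005, 0.2844], E[r] = 2.4865, γ^t·E[r] = 1.273111, running G = 7.910148
t=4: π = [0.4153, 0.3001, 0.2846], E[r] = 2.4849, γ^t·E[r] = 1.017835, running G = 8.927984
t=5: π = [0.4154, 0.3000, 0.2846], E[r] = 2.4847, γ^t·E[r] = 0.814177, running G = 9.742160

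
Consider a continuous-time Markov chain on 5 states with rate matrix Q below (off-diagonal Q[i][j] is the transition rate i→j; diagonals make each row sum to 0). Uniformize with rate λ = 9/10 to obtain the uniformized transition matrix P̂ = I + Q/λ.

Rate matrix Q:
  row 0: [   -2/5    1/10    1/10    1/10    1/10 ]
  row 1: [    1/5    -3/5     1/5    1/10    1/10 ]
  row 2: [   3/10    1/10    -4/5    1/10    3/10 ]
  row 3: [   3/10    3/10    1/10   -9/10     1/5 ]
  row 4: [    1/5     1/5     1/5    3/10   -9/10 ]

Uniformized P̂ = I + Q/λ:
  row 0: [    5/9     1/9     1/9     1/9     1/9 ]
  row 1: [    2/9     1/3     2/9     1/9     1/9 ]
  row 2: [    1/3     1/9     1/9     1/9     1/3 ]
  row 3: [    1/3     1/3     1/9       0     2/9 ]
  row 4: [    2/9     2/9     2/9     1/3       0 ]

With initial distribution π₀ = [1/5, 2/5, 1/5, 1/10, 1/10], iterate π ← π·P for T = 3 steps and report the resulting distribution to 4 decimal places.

t=0: π = [0.2000, 0.4000, 0.2000, 0.1000, 0.1000]
t=1: π = [0.3222, 0.2333, 0.1667, 0.1222, 0.1556]
t=2: π = [0.3617, 0.2074, 0.1543, 0.1321, 0.1444]
t=3: π = [0.3746, 0.2026, 0.1502, 0.1285, 0.1440]

π = [0.3746, 0.2026, 0.1502, 0.1285, 0.1440]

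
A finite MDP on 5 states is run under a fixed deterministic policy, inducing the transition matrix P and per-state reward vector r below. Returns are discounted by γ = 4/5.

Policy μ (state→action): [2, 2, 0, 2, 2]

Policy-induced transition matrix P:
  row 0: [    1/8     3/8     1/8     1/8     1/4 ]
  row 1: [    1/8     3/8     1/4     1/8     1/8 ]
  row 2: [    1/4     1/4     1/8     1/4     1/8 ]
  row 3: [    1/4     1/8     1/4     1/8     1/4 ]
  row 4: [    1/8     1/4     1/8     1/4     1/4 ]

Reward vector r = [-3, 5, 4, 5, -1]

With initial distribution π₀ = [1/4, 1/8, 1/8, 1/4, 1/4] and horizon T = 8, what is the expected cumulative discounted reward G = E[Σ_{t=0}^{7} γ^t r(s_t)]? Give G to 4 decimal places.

t=0: π = [0.2500, 0.1250, 0.1250, 0.2500, 0.2500], E[r] = 1.3750, γ^t·E[r] = 1.375000, running G = 1.375000
t=1: π = [0.1719, 0.2656, 0.1719, 0.1719, 0.2188], E[r] = 2.1406, γ^t·E[r] = 1.712500, running G = 3.087500
t=2: π = [0.1680, 0.2832, 0.1797, 0.1738, 0.1953], E[r] = 2.3047, γ^t·E[r] = 1.475000, running G = 4.562500
t=3: π = [0.1692, 0.2847, 0.1821, 0.1719, 0.1921], E[r] = 2.3115, γ^t·E[r] = 1.183500, running G = 5.746000
t=4: π = [0.1693, 0.2852, 0.1821, 0.1718, 0.1917], E[r] = 2.3140, γ^t·E[r] = 0.947825, running G = 6.693825
t=5: π = [0.1692, 0.2853, 0.1821, 0.1717, 0.1916], E[r] = 2.3145, γ^t·E[r] = 0.758418, running G = 7.452243
t=6: π = [0.1692, 0.2854, 0.1821, 0.1717, 0.1916], E[r] = 2.3146, γ^t·E[r] = 0.606765, running G = 8.059008
t=7: π = [0.1692, 0.2854, 0.1821, 0.1717, 0.1916], E[r] = 2.3146, γ^t·E[r] = 0.485414, running G = 8.544422

G = 8.5444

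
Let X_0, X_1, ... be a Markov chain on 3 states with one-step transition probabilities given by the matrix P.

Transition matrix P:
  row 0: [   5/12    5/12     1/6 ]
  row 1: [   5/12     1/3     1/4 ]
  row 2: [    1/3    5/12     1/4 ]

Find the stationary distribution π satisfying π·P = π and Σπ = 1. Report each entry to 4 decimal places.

π = [0.3986, 0.3846, 0.2168]

Balance equations π_j = Σ_i π_i·P[i][j]:
  π_0 = 5/12·π_0 + 5/12·π_1 + 1/3·π_2
  π_1 = 5/12·π_0 + 1/3·π_1 + 5/12·π_2
  normalize: π_0 + π_1 + π_2 = 1
Solving the linear system gives exactly π = [57/143, 5/13, 31/143].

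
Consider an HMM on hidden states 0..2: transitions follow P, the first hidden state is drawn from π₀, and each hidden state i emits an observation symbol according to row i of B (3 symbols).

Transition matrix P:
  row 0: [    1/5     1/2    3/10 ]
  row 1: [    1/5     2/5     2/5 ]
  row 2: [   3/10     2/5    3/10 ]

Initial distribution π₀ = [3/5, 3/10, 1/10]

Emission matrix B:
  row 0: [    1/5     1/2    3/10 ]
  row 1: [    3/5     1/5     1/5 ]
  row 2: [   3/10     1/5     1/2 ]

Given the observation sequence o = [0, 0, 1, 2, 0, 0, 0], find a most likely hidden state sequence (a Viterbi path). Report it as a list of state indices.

t=0: δ = [1.200e-01, 1.800e-01, 3.000e-02]  (obs o_0=0)
t=1: δ = [7.200e-03, 4.320e-02, 2.160e-02]  ψ = [1, 1, 1]  (obs o_1=0)
t=2: δ = [4.320e-03, 3.456e-03, 3.456e-03]  ψ = [1, 1, 1]  (obs o_2=1)
t=3: δ = [3.110e-04, 4.320e-04, 6.912e-04]  ψ = [2, 0, 1]  (obs o_3=2)
t=4: δ = [4.147e-05, 1.659e-04, 6.221e-05]  ψ = [2, 2, 2]  (obs o_4=0)
t=5: δ = [6.636e-06, 3.981e-05, 1.991e-05]  ψ = [1, 1, 1]  (obs o_5=0)
t=6: δ = [1.593e-06, 9.555e-06, 4.778e-06]  ψ = [1, 1, 1]  (obs o_6=0)
backtrack: best end state = 1; path = [1, 1, 1, 2, 1, 1, 1]

path = [1, 1, 1, 2, 1, 1, 1]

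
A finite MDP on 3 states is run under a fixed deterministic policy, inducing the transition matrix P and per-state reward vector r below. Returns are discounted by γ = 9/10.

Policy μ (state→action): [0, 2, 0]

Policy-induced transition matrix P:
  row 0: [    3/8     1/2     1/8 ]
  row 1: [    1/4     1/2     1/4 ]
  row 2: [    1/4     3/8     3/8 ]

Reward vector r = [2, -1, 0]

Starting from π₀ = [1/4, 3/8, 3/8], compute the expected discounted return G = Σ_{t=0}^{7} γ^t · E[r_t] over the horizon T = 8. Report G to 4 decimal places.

G = 0.6121

t=0: π = [0.2500, 0.3750, 0.3750], E[r] = 0.1250, γ^t·E[r] = 0.125000, running G = 0.125000
t=1: π = [0.2813, 0.4531, 0.2656], E[r] = 0.1094, γ^t·E[r] = 0.098438, running G = 0.223438
t=2: π = [0.2852, 0.4668, 0.2480], E[r] = 0.1035, γ^t·E[r] = 0.083848, running G = 0.307285
t=3: π = [0.2856, 0.4690, 0.2454], E[r] = 0.1023, γ^t·E[r] = 0.074573, running G = 0.381858
t=4: π = [0.2857, 0.4693, 0.2450], E[r] = 0.1021, γ^t·E[r] = 0.066976, running G = 0.448834
t=5: π = [0.2857, 0.4694, 0.2449], E[r] = 0.1020, γ^t·E[r] = 0.060258, running G = 0.509091
t=6: π = [0.2857, 0.4694, 0.2449], E[r] = 0.1020, γ^t·E[r] = 0.054229, running G = 0.563321
t=7: π = [0.2857, 0.4694, 0.2449], E[r] = 0.1020, γ^t·E[r] = 0.048806, running G = 0.612126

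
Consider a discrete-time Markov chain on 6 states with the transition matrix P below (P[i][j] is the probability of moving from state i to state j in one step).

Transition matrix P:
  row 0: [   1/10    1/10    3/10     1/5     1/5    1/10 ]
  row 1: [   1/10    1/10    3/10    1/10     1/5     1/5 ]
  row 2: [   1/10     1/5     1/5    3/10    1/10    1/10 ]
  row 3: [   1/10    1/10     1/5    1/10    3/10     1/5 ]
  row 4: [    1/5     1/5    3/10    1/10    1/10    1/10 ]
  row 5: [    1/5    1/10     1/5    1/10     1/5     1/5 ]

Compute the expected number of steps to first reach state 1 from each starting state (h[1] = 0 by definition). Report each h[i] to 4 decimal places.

First-step conditioning: h[1] = 0; for i ≠ 1, h[i] = 1 + Σ_k P[i][k]·h[k].
  h[0] = 1 + 1/10·h[0] + 3/10·h[2] + 1/5·h[3] + 1/5·h[4] + 1/10·h[5]
  h[2] = 1 + 1/10·h[0] + 1/5·h[2] + 3/10·h[3] + 1/10·h[4] + 1/10·h[5]
  h[3] = 1 + 1/10·h[0] + 1/5·h[2] + 1/10·h[3] + 3/10·h[4] + 1/5·h[5]
  h[4] = 1 + 1/5·h[0] + 3/10·h[2] + 1/10·h[3] + 1/10·h[4] + 1/10·h[5]
  h[5] = 1 + 1/5·h[0] + 1/5·h[2] + 1/10·h[3] + 1/5·h[4] + 1/5·h[5]
Solving the 5×5 linear system over states ≠ 1 gives exactly h = [61595/8749, 0, 56505/8749, 61600/8749, 55995/8749, 62160/8749] (h[1] = 0 is the target).

h = [7.0402, 0.0000, 6.4585, 7.0408, 6.4002, 7.1048]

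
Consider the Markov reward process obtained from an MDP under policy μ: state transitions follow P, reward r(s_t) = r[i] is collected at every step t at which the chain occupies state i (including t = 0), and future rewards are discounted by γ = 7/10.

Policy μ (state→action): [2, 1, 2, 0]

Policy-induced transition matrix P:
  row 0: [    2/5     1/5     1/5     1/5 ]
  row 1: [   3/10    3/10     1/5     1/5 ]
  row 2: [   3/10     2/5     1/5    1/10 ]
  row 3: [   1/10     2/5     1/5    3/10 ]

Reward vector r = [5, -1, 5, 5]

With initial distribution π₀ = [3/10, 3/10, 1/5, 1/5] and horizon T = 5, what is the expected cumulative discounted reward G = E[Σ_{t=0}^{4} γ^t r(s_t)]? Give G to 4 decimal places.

t=0: π = [0.3000, 0.3000, 0.2000, 0.2000], E[r] = 3.2000, γ^t·E[r] = 3.200000, running G = 3.200000
t=1: π = [0.2900, 0.3100, 0.2000, 0.2000], E[r] = 3.1400, γ^t·E[r] = 2.198000, running G = 5.398000
t=2: π = [0.2890, 0.3110, 0.2000, 0.2000], E[r] = 3.1340, γ^t·E[r] = 1.535660, running G = 6.933660
t=3: π = [0.2889, 0.3111, 0.2000, 0.2000], E[r] = 3.1334, γ^t·E[r] = 1.074756, running G = 8.008416
t=4: π = [0.2889, 0.3111, 0.2000, 0.2000], E[r] = 3.1333, γ^t·E[r] = 0.752315, running G = 8.760731

G = 8.7607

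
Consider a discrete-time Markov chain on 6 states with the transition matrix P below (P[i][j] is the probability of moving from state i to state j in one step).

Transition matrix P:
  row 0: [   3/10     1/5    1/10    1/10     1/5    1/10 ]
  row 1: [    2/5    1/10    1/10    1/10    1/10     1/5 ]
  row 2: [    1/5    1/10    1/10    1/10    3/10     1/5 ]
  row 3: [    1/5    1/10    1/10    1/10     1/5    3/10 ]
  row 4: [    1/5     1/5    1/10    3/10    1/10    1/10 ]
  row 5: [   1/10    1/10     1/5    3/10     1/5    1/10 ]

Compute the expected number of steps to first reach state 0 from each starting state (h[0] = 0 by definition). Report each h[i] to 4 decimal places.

First-step conditioning: h[0] = 0; for i ≠ 0, h[i] = 1 + Σ_k P[i][k]·h[k].
  h[1] = 1 + 1/10·h[1] + 1/10·h[2] + 1/10·h[3] + 1/10·h[4] + 1/5·h[5]
  h[2] = 1 + 1/10·h[1] + 1/10·h[2] + 1/10·h[3] + 3/10·h[4] + 1/5·h[5]
  h[3] = 1 + 1/10·h[1] + 1/10·h[2] + 1/10·h[3] + 1/5·h[4] + 3/10·h[5]
  h[4] = 1 + 1/5·h[1] + 1/10·h[2] + 3/10·h[3] + 1/10·h[4] + 1/10·h[5]
  h[5] = 1 + 1/10·h[1] + 1/5·h[2] + 3/10·h[3] + 1/5·h[4] + 1/10·h[5]
Solving the 5×5 linear system over states ≠ 0 gives exactly h = [0, 26740/6849, 11080/2283, 11210/2283, 32500/6849, 36400/6849] (h[0] = 0 is the target).

h = [0.0000, 3.9042, 4.8533, 4.9102, 4.7452, 5.3146]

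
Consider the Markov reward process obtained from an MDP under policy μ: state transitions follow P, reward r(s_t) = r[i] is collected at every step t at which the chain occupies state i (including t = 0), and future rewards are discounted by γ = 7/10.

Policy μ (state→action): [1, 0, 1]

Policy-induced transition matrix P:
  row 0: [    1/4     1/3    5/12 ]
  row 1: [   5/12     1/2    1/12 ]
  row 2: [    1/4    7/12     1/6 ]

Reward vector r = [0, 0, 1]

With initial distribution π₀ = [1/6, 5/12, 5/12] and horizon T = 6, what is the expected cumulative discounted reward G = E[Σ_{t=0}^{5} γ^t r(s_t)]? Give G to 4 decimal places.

G = 0.7966

t=0: π = [0.1667, 0.4167, 0.4167], E[r] = 0.4167, γ^t·E[r] = 0.416667, running G = 0.416667
t=1: π = [0.3194, 0.5069, 0.1736], E[r] = 0.1736, γ^t·E[r] = 0.121528, running G = 0.538194
t=2: π = [0.3345, 0.4612, 0.2043], E[r] = 0.2043, γ^t·E[r] = 0.100098, running G = 0.638293
t=3: π = [0.3269, 0.4613, 0.2119], E[r] = 0.2119, γ^t·E[r] = 0.072666, running G = 0.710959
t=4: π = [0.3269, 0.4632, 0.2099], E[r] = 0.2099, γ^t·E[r] = 0.050408, running G = 0.761366
t=5: π = [0.3272, 0.4630, 0.2098], E[r] = 0.2098, γ^t·E[r] = 0.035259, running G = 0.796626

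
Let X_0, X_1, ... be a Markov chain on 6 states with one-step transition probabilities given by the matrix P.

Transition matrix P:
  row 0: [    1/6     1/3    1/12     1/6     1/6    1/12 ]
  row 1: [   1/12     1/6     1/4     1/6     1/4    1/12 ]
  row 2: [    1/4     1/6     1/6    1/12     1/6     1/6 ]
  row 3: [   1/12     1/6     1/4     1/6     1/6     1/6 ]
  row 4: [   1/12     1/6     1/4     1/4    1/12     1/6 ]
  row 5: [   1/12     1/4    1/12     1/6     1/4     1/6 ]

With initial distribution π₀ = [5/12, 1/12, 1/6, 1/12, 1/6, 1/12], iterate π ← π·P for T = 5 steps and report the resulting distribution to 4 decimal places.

π = [0.1254, 0.1993, 0.1899, 0.1658, 0.1799, 0.1396]

t=0: π = [0.4167, 0.0833, 0.1667, 0.0833, 0.1667, 0.0833]
t=1: π = [0.1458, 0.2431, 0.1528, 0.1667, 0.1667, 0.1250]
t=2: π = [0.1209, 0.2014, 0.1921, 0.1678, 0.1834, 0.1343]
t=3: π = [0.1254, 0.1980, 0.1915, 0.1659, 0.1793, 0.1398]
t=4: π = [0.1257, 0.1992, 0.1898, 0.1657, 0.1799, 0.1397]
t=5: π = [0.1254, 0.1993, 0.1899, 0.1658, 0.1799, 0.1396]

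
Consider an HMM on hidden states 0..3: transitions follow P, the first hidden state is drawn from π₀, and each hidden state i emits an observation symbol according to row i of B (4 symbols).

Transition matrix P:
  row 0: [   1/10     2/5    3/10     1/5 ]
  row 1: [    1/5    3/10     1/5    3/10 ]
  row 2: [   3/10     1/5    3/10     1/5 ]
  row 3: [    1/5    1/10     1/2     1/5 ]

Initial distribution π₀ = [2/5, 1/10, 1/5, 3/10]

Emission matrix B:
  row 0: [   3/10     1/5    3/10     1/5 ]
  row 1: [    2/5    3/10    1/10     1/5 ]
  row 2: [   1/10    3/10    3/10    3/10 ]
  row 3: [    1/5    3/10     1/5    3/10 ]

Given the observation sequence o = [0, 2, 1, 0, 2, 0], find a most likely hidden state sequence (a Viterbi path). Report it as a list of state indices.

path = [0, 2, 0, 1, 0, 1]

t=0: δ = [1.200e-01, 4.000e-02, 2.000e-02, 6.000e-02]  (obs o_0=0)
t=1: δ = [3.600e-03, 4.800e-03, 1.080e-02, 4.800e-03]  ψ = [0, 0, 0, 0]  (obs o_1=2)
t=2: δ = [6.480e-04, 6.480e-04, 9.720e-04, 6.480e-04]  ψ = [2, 2, 2, 2]  (obs o_2=1)
t=3: δ = [8.748e-05, 1.037e-04, 3.240e-05, 3.888e-05]  ψ = [2, 0, 3, 1]  (obs o_3=0)
t=4: δ = [6.221e-06, 3.499e-06, 7.873e-06, 6.221e-06]  ψ = [1, 0, 0, 1]  (obs o_4=2)
t=5: δ = [7.086e-07, 9.953e-07, 3.110e-07, 3.149e-07]  ψ = [2, 0, 3, 2]  (obs o_5=0)
backtrack: best end state = 1; path = [0, 2, 0, 1, 0, 1]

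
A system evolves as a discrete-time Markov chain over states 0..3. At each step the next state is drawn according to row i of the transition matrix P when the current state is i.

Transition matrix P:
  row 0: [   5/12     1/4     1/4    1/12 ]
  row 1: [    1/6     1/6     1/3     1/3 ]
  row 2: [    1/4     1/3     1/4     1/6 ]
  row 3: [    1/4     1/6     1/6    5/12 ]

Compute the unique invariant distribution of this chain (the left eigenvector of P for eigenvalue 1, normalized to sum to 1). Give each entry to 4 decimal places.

π = [0.2769, 0.2312, 0.2490, 0.2428]

Balance equations π_j = Σ_i π_i·P[i][j]:
  π_0 = 5/12·π_0 + 1/6·π_1 + 1/4·π_2 + 1/4·π_3
  π_1 = 1/4·π_0 + 1/6·π_1 + 1/3·π_2 + 1/6·π_3
  π_2 = 1/4·π_0 + 1/3·π_1 + 1/4·π_2 + 1/6·π_3
  normalize: π_0 + π_1 + π_2 + π_3 = 1
Solving the linear system gives exactly π = [358/1293, 299/1293, 322/1293, 314/1293].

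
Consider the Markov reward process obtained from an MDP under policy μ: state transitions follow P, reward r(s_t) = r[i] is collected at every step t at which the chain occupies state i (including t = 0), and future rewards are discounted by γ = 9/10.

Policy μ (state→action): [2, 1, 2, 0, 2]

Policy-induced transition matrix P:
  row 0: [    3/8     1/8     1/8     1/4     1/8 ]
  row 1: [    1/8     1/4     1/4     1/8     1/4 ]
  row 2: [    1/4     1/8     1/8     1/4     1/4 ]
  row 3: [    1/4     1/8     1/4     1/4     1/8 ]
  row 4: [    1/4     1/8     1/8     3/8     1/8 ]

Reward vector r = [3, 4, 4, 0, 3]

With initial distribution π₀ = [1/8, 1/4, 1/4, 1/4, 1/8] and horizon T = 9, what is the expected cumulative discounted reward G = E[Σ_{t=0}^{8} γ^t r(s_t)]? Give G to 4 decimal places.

t=0: π = [0.1250, 0.2500, 0.2500, 0.2500, 0.1250], E[r] = 2.7500, γ^t·E[r] = 2.750000, running G = 2.750000
t=1: π = [0.2344, 0.1563, 0.1875, 0.2344, 0.1875], E[r] = 2.6406, γ^t·E[r] = 2.376563, running G = 5.126563
t=2: π = [0.2598, 0.1445, 0.1738, 0.2539, 0.1680], E[r] = 2.5566, γ^t·E[r] = 2.070879, running G = 7.197441
t=3: π = [0.2644, 0.1431, 0.1748, 0.2529, 0.1648], E[r] = 2.5591, γ^t·E[r] = 1.865571, running G = 9.063012
t=4: π = [0.2652, 0.1429, 0.1745, 0.2527, 0.1647], E[r] = 2.5592, γ^t·E[r] = 1.679114, running G = 10.742126
t=5: π = [0.2653, 0.1429, 0.1744, 0.2527, 0.1647], E[r] = 2.5591, γ^t·E[r] = 1.511133, running G = 12.253259
t=6: π = [0.2653, 0.1429, 0.1744, 0.2527, 0.1647], E[r] = 2.5591, γ^t·E[r] = 1.360025, running G = 13.613284
t=7: π = [0.2653, 0.1429, 0.1744, 0.2527, 0.1647], E[r] = 2.5591, γ^t·E[r] = 1.224023, running G = 14.837307
t=8: π = [0.2653, 0.1429, 0.1744, 0.2527, 0.1647], E[r] = 2.5591, γ^t·E[r] = 1.101621, running G = 15.938927

G = 15.9389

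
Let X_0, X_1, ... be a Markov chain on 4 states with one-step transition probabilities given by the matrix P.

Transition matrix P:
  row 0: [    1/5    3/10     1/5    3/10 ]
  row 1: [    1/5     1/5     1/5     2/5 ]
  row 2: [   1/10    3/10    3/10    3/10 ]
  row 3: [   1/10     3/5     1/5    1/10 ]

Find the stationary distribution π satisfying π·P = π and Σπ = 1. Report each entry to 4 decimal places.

Balance equations π_j = Σ_i π_i·P[i][j]:
  π_0 = 1/5·π_0 + 1/5·π_1 + 1/10·π_2 + 1/10·π_3
  π_1 = 3/10·π_0 + 1/5·π_1 + 3/10·π_2 + 3/5·π_3
  π_2 = 1/5·π_0 + 1/5·π_1 + 3/10·π_2 + 1/5·π_3
  normalize: π_0 + π_1 + π_2 + π_3 = 1
Solving the linear system gives exactly π = [58/387, 15/43, 2/9, 12/43].

π = [0.1499, 0.3488, 0.2222, 0.2791]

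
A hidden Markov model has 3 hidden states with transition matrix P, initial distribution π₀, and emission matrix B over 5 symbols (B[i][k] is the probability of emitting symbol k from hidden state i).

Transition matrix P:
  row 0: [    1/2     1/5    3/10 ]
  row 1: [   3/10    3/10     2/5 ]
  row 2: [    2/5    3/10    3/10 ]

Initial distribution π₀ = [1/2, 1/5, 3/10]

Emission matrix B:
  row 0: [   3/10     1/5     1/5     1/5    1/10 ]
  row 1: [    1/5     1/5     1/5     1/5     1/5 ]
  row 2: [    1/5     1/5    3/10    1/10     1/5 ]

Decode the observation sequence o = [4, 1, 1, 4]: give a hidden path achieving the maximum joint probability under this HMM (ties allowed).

path = [0, 0, 0, 2]

t=0: δ = [5.000e-02, 4.000e-02, 6.000e-02]  (obs o_0=4)
t=1: δ = [5.000e-03, 3.600e-03, 3.600e-03]  ψ = [0, 2, 2]  (obs o_1=1)
t=2: δ = [5.000e-04, 2.160e-04, 3.000e-04]  ψ = [0, 1, 0]  (obs o_2=1)
t=3: δ = [2.500e-05, 2.000e-05, 3.000e-05]  ψ = [0, 0, 0]  (obs o_3=4)
backtrack: best end state = 2; path = [0, 0, 0, 2]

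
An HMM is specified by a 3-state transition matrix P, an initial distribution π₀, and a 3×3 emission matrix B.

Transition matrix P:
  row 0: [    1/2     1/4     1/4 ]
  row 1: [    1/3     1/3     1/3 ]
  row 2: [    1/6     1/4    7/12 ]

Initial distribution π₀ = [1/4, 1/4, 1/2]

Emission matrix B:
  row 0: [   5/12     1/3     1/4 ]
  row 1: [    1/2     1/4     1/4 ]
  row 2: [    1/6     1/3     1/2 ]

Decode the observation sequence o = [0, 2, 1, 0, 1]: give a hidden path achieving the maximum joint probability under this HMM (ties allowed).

path = [2, 2, 2, 2, 2]

t=0: δ = [1.042e-01, 1.250e-01, 8.333e-02]  (obs o_0=0)
t=1: δ = [1.302e-02, 1.042e-02, 2.431e-02]  ψ = [0, 1, 2]  (obs o_1=2)
t=2: δ = [2.170e-03, 1.519e-03, 4.726e-03]  ψ = [0, 2, 2]  (obs o_2=1)
t=3: δ = [4.521e-04, 5.908e-04, 4.595e-04]  ψ = [0, 2, 2]  (obs o_3=0)
t=4: δ = [7.535e-05, 4.923e-05, 8.934e-05]  ψ = [0, 1, 2]  (obs o_4=1)
backtrack: best end state = 2; path = [2, 2, 2, 2, 2]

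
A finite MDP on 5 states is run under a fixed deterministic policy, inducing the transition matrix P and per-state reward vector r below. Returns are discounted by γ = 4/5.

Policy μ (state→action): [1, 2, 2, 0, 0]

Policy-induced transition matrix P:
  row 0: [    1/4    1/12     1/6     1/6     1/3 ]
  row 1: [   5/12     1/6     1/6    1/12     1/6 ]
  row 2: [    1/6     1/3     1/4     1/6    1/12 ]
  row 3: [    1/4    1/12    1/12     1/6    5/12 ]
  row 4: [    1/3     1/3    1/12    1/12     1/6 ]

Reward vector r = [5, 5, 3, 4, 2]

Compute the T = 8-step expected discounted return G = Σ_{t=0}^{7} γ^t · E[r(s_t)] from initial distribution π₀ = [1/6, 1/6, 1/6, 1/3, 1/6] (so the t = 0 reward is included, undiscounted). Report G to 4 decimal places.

G = 15.9998

t=0: π = [0.1667, 0.1667, 0.1667, 0.3333, 0.1667], E[r] = 3.8333, γ^t·E[r] = 3.833333, running G = 3.833333
t=1: π = [0.2778, 0.1806, 0.1389, 0.1389, 0.2639], E[r] = 3.7917, γ^t·E[r] = 3.033333, running G = 6.866667
t=2: π = [0.2905, 0.1991, 0.1447, 0.1296, 0.2361], E[r] = 3.8727, γ^t·E[r] = 2.478519, running G = 9.345185
t=3: π = [0.2908, 0.1951, 0.1482, 0.1304, 0.2354], E[r] = 3.8668, γ^t·E[r] = 1.979802, running G = 11.324988
t=4: π = [0.2898, 0.1955, 0.1485, 0.1308, 0.2354], E[r] = 3.8660, γ^t·E[r] = 1.583516, running G = 12.908504
t=5: π = [0.2898, 0.1956, 0.1485, 0.1308, 0.2353], E[r] = 3.8663, γ^t·E[r] = 1.266919, running G = 14.175423
t=6: π = [0.2898, 0.1956, 0.1485, 0.1308, 0.2353], E[r] = 3.8663, γ^t·E[r] = 1.013530, running G = 15.188953
t=7: π = [0.2898, 0.1956, 0.1485, 0.1308, 0.2353], E[r] = 3.8663, γ^t·E[r] = 0.810823, running G = 15.999776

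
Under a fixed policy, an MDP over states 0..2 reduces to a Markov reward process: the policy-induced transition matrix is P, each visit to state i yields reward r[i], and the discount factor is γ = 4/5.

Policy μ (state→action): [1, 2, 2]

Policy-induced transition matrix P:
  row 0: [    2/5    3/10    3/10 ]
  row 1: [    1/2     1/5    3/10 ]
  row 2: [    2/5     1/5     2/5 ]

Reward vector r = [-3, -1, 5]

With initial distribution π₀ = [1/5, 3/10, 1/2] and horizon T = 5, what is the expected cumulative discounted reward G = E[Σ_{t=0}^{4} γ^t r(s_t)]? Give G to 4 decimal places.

G = 2.0384

t=0: π = [0.2000, 0.3000, 0.5000], E[r] = 1.6000, γ^t·E[r] = 1.600000, running G = 1.600000
t=1: π = [0.4300, 0.2200, 0.3500], E[r] = 0.2400, γ^t·E[r] = 0.192000, running G = 1.792000
t=2: π = [0.4220, 0.2430, 0.3350], E[r] = 0.1660, γ^t·E[r] = 0.106240, running G = 1.898240
t=3: π = [0.4243, 0.2422, 0.3335], E[r] = 0.1524, γ^t·E[r] = 0.078029, running G = 1.976269
t=4: π = [0.4242, 0.2424, 0.3334], E[r] = 0.1517, γ^t·E[r] = 0.062120, running G = 2.038389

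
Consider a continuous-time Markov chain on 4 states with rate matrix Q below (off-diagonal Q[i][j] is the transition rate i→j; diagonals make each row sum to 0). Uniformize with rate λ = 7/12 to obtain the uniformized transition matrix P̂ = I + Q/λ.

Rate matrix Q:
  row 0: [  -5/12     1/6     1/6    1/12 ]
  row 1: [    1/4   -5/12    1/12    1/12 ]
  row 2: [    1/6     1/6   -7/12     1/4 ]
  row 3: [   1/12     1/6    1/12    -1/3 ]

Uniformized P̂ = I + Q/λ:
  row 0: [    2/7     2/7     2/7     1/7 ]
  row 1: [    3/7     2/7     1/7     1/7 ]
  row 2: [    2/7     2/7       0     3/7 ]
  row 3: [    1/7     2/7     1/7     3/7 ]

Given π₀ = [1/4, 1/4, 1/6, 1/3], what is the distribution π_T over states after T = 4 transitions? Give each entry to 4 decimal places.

π = [0.2886, 0.2857, 0.1610, 0.2646]

t=0: π = [0.2500, 0.2500, 0.1667, 0.3333]
t=1: π = [0.2738, 0.2857, 0.1548, 0.2857]
t=2: π = [0.2857, 0.2857, 0.1599, 0.2687]
t=3: π = [0.2881, 0.2857, 0.1608, 0.2653]
t=4: π = [0.2886, 0.2857, 0.1610, 0.2646]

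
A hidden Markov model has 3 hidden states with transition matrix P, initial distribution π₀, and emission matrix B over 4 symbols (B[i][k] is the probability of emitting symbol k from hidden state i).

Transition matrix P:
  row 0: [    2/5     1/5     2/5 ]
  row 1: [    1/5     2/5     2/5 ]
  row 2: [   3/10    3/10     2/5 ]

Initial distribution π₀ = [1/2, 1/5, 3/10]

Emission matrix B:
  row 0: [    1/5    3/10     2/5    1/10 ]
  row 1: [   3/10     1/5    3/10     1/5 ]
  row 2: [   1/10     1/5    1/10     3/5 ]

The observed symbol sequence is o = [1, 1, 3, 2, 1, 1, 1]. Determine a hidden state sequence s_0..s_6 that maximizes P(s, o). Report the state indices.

path = [0, 0, 2, 0, 0, 0, 0]

t=0: δ = [1.500e-01, 4.000e-02, 6.000e-02]  (obs o_0=1)
t=1: δ = [1.800e-02, 6.000e-03, 1.200e-02]  ψ = [0, 0, 0]  (obs o_1=1)
t=2: δ = [7.200e-04, 7.200e-04, 4.320e-03]  ψ = [0, 0, 0]  (obs o_2=3)
t=3: δ = [5.184e-04, 3.888e-04, 1.728e-04]  ψ = [2, 2, 2]  (obs o_3=2)
t=4: δ = [6.221e-05, 3.110e-05, 4.147e-05]  ψ = [0, 1, 0]  (obs o_4=1)
t=5: δ = [7.465e-06, 2.488e-06, 4.977e-06]  ψ = [0, 0, 0]  (obs o_5=1)
t=6: δ = [8.958e-07, 2.986e-07, 5.972e-07]  ψ = [0, 0, 0]  (obs o_6=1)
backtrack: best end state = 0; path = [0, 0, 2, 0, 0, 0, 0]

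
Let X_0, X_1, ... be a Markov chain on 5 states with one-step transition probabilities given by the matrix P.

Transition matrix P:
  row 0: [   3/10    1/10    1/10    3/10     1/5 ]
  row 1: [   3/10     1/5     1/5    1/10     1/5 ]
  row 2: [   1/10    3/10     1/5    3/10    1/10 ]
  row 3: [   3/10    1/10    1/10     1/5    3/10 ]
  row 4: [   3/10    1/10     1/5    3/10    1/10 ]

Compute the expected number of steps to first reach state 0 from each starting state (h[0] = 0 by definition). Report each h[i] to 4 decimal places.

h = [0.0000, 3.7902, 4.5329, 3.7060, 3.7749]

First-step conditioning: h[0] = 0; for i ≠ 0, h[i] = 1 + Σ_k P[i][k]·h[k].
  h[1] = 1 + 1/5·h[1] + 1/5·h[2] + 1/10·h[3] + 1/5·h[4]
  h[2] = 1 + 3/10·h[1] + 1/5·h[2] + 3/10·h[3] + 1/10·h[4]
  h[3] = 1 + 1/10·h[1] + 1/10·h[2] + 1/5·h[3] + 3/10·h[4]
  h[4] = 1 + 1/10·h[1] + 1/5·h[2] + 3/10·h[3] + 1/10·h[4]
Solving the 4×4 linear system over states ≠ 0 gives exactly h = [0, 2475/653, 2960/653, 2420/653, 2465/653] (h[0] = 0 is the target).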